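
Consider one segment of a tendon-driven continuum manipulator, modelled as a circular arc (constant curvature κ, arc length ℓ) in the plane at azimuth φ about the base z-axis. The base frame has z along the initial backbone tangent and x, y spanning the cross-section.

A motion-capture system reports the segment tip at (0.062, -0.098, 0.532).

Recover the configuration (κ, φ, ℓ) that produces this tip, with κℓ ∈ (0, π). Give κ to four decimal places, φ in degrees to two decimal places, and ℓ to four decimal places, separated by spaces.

0.7823 302.32 0.5487

ρ = √(x²+y²) = √(0.062² + -0.098²) = 0.11597
φ = atan2(y, x) mod 360° = atan2(-0.098, 0.062) = 302.3196°
|p|² = ρ² + z² = 0.11597² + 0.532² = 0.29647
κ = 2ρ / |p|² = 2×0.11597 / 0.29647 = 0.78230
θ = 2·atan2(ρ, z) = 2·atan2(0.11597, 0.532) = 0.42925 rad
ℓ = θ/κ = 0.42925/0.78230 = 0.54870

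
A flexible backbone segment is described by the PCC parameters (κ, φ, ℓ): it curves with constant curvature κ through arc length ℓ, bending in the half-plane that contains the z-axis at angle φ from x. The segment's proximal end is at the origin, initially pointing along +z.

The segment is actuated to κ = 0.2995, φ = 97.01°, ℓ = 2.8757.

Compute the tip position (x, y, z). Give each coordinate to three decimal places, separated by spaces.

-0.142 1.155 2.533

θ = κ·ℓ = 0.2995 × 2.8757 = 0.86127 rad
ρ = (1 − cos θ)/κ = (1 − 0.65147)/0.2995 = 1.16370
z = sin θ / κ = 0.75867/0.2995 = 2.53313
x = ρ cos φ = 1.16370 × cos(97.01°) = -0.14202
y = ρ sin φ = 1.16370 × sin(97.01°) = 1.15500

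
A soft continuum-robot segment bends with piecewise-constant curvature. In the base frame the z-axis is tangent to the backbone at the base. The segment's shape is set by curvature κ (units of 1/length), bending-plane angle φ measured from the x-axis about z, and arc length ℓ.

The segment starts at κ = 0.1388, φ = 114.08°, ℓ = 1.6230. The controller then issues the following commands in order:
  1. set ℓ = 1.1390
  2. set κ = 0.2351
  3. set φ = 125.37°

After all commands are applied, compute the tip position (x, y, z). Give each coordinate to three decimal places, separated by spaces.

-0.088 0.124 1.125

initial: κ=0.1388, φ=114.08°, ℓ=1.6230
cmd 1: set ℓ=1.1390 → (κ,φ,ℓ)=(0.1388,114.08°,1.1390) → tip=(-0.0367,0.0820,1.1343)
cmd 2: set κ=0.2351 → (κ,φ,ℓ)=(0.2351,114.08°,1.1390) → tip=(-0.0619,0.1384,1.1254)
cmd 3: set φ=125.37° → (κ,φ,ℓ)=(0.2351,125.37°,1.1390) → tip=(-0.0877,0.1236,1.1254)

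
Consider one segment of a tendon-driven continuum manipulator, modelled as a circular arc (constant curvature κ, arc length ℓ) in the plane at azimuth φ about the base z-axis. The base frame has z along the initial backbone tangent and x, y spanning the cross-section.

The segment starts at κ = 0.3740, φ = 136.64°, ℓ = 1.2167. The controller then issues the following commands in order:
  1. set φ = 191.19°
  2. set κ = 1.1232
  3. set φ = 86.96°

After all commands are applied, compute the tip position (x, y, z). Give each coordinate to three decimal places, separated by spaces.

0.038 0.709 0.872

initial: κ=0.3740, φ=136.64°, ℓ=1.2167
cmd 1: set φ=191.19° → (κ,φ,ℓ)=(0.3740,191.19°,1.2167) → tip=(-0.2669,-0.0528,1.1751)
cmd 2: set κ=1.1232 → (κ,φ,ℓ)=(1.1232,191.19°,1.2167) → tip=(-0.6963,-0.1377,0.8718)
cmd 3: set φ=86.96° → (κ,φ,ℓ)=(1.1232,86.96°,1.2167) → tip=(0.0376,0.7088,0.8718)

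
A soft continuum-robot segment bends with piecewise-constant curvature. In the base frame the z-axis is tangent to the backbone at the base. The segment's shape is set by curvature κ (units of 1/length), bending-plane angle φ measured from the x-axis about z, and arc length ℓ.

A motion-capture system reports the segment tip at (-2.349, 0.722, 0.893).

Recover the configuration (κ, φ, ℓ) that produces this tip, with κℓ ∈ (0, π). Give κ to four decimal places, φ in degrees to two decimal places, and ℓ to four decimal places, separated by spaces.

ρ = √(x²+y²) = √(-2.349² + 0.722²) = 2.45745
φ = atan2(y, x) mod 360° = atan2(0.722, -2.349) = 162.9144°
|p|² = ρ² + z² = 2.45745² + 0.893² = 6.83653
κ = 2ρ / |p|² = 2×2.45745 / 6.83653 = 0.71892
θ = 2·atan2(ρ, z) = 2·atan2(2.45745, 0.893) = 2.44450 rad
ℓ = θ/κ = 2.44450/0.71892 = 3.40024

0.7189 162.91 3.4002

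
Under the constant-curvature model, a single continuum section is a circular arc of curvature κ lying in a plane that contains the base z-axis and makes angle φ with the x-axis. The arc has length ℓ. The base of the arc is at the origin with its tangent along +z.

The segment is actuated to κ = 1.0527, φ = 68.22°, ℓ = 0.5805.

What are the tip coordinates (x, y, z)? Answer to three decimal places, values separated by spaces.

0.064 0.160 0.545

θ = κ·ℓ = 1.0527 × 0.5805 = 0.61109 rad
ρ = (1 − cos θ)/κ = (1 − 0.81902)/1.0527 = 0.17192
z = sin θ / κ = 0.57376/1.0527 = 0.54504
x = ρ cos φ = 0.17192 × cos(68.22°) = 0.06379
y = ρ sin φ = 0.17192 × sin(68.22°) = 0.15965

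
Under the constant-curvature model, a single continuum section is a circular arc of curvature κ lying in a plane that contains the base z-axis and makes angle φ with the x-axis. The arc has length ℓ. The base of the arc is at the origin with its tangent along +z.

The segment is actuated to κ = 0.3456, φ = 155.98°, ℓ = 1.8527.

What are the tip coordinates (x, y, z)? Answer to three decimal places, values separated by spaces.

θ = κ·ℓ = 0.3456 × 1.8527 = 0.64029 rad
ρ = (1 − cos θ)/κ = (1 − 0.80192)/0.3456 = 0.57315
z = sin θ / κ = 0.59743/0.3456 = 1.72868
x = ρ cos φ = 0.57315 × cos(155.98°) = -0.52351
y = ρ sin φ = 0.57315 × sin(155.98°) = 0.23330

-0.524 0.233 1.729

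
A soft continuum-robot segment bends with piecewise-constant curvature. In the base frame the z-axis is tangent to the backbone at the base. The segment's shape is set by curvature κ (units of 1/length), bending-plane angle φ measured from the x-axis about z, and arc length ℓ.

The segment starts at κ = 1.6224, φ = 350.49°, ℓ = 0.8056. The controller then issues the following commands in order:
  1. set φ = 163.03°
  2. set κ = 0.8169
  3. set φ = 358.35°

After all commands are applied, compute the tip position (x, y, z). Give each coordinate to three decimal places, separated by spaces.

initial: κ=1.6224, φ=350.49°, ℓ=0.8056
cmd 1: set φ=163.03° → (κ,φ,ℓ)=(1.6224,163.03°,0.8056) → tip=(-0.4358,0.1330,0.5950)
cmd 2: set κ=0.8169 → (κ,φ,ℓ)=(0.8169,163.03°,0.8056) → tip=(-0.2445,0.0746,0.7487)
cmd 3: set φ=358.35° → (κ,φ,ℓ)=(0.8169,358.35°,0.8056) → tip=(0.2555,-0.0074,0.7487)

0.256 -0.007 0.749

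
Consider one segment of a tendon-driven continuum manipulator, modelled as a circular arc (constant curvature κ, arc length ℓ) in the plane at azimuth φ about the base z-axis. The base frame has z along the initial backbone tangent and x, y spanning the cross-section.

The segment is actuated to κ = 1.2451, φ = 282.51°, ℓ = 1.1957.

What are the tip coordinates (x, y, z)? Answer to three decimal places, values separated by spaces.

θ = κ·ℓ = 1.2451 × 1.1957 = 1.48877 rad
ρ = (1 − cos θ)/κ = (1 − 0.08194)/1.2451 = 0.73734
z = sin θ / κ = 0.99664/1.2451 = 0.80045
x = ρ cos φ = 0.73734 × cos(282.51°) = 0.15972
y = ρ sin φ = 0.73734 × sin(282.51°) = -0.71983

0.160 -0.720 0.800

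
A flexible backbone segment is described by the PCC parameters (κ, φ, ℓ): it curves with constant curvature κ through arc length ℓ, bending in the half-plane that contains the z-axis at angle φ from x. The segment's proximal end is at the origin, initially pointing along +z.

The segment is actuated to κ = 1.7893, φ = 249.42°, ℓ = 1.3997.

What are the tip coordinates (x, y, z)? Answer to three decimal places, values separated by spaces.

-0.354 -0.944 0.332

θ = κ·ℓ = 1.7893 × 1.3997 = 2.50448 rad
ρ = (1 − cos θ)/κ = (1 − -0.80382)/1.7893 = 1.00811
z = sin θ / κ = 0.59487/1.7893 = 0.33246
x = ρ cos φ = 1.00811 × cos(249.42°) = -0.35437
y = ρ sin φ = 1.00811 × sin(249.42°) = -0.94378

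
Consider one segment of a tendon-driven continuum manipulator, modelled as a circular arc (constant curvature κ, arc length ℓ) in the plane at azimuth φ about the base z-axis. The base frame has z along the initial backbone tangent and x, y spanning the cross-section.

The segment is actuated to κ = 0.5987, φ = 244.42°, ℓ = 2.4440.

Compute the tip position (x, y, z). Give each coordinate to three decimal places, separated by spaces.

θ = κ·ℓ = 0.5987 × 2.4440 = 1.46322 rad
ρ = (1 − cos θ)/κ = (1 − 0.10737)/0.5987 = 1.49095
z = sin θ / κ = 0.99422/0.5987 = 1.66063
x = ρ cos φ = 1.49095 × cos(244.42°) = -0.64375
y = ρ sin φ = 1.49095 × sin(244.42°) = -1.34482

-0.644 -1.345 1.661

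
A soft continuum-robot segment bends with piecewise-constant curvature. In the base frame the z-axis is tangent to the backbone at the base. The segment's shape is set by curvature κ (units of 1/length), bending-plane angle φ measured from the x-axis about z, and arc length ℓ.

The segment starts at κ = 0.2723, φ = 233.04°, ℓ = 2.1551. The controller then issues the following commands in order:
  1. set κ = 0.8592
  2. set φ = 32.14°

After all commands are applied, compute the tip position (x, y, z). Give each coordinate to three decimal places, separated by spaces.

initial: κ=0.2723, φ=233.04°, ℓ=2.1551
cmd 1: set κ=0.8592 → (κ,φ,ℓ)=(0.8592,233.04°,2.1551) → tip=(-0.8938,-1.1878,1.1183)
cmd 2: set φ=32.14° → (κ,φ,ℓ)=(0.8592,32.14°,2.1551) → tip=(1.2587,0.7908,1.1183)

1.259 0.791 1.118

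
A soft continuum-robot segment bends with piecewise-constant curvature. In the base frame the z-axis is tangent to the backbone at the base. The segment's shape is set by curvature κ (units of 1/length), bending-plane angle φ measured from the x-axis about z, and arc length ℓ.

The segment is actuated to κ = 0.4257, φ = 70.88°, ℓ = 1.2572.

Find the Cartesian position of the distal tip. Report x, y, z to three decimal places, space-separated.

0.108 0.310 1.198

θ = κ·ℓ = 0.4257 × 1.2572 = 0.53519 rad
ρ = (1 − cos θ)/κ = (1 − 0.86017)/0.4257 = 0.32847
z = sin θ / κ = 0.51000/0.4257 = 1.19804
x = ρ cos φ = 0.32847 × cos(70.88°) = 0.10759
y = ρ sin φ = 0.32847 × sin(70.88°) = 0.31035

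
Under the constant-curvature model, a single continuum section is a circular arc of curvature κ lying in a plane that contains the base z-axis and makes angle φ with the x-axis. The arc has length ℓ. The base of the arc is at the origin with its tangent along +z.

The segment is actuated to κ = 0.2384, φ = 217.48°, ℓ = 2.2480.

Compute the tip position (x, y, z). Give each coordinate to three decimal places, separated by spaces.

θ = κ·ℓ = 0.2384 × 2.2480 = 0.53592 rad
ρ = (1 − cos θ)/κ = (1 − 0.85980)/0.2384 = 0.58810
z = sin θ / κ = 0.51064/0.2384 = 2.14193
x = ρ cos φ = 0.58810 × cos(217.48°) = -0.46669
y = ρ sin φ = 0.58810 × sin(217.48°) = -0.35785

-0.467 -0.358 2.142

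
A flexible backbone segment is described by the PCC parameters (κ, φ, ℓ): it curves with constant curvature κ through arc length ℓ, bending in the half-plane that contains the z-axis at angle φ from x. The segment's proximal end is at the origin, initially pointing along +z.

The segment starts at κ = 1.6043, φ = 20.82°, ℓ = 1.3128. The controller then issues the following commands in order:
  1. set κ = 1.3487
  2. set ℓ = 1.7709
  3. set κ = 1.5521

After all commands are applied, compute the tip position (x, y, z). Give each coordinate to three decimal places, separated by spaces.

initial: κ=1.6043, φ=20.82°, ℓ=1.3128
cmd 1: set κ=1.3487 → (κ,φ,ℓ)=(1.3487,20.82°,1.3128) → tip=(0.8306,0.3158,0.7267)
cmd 2: set ℓ=1.7709 → (κ,φ,ℓ)=(1.3487,20.82°,1.7709) → tip=(1.1986,0.4558,0.5071)
cmd 3: set κ=1.5521 → (κ,φ,ℓ)=(1.5521,20.82°,1.7709) → tip=(1.1585,0.4405,0.2467)

1.159 0.441 0.247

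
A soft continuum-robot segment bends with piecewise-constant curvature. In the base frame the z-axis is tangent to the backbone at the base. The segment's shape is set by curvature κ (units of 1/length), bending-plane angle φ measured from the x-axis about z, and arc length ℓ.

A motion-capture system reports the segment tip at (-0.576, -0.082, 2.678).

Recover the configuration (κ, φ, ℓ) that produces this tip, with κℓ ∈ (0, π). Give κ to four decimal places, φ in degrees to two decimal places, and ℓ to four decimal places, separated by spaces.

ρ = √(x²+y²) = √(-0.576² + -0.082²) = 0.58181
φ = atan2(y, x) mod 360° = atan2(-0.082, -0.576) = 188.1022°
|p|² = ρ² + z² = 0.58181² + 2.678² = 7.51018
κ = 2ρ / |p|² = 2×0.58181 / 7.51018 = 0.15494
θ = 2·atan2(ρ, z) = 2·atan2(0.58181, 2.678) = 0.42786 rad
ℓ = θ/κ = 0.42786/0.15494 = 2.76149

0.1549 188.10 2.7615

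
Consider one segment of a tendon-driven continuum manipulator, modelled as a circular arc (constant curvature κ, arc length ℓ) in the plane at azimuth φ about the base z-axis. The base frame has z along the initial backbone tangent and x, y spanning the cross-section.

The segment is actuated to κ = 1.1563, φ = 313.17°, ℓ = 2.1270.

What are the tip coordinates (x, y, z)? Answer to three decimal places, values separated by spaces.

θ = κ·ℓ = 1.1563 × 2.1270 = 2.45945 rad
ρ = (1 − cos θ)/κ = (1 − -0.77622)/1.1563 = 1.53613
z = sin θ / κ = 0.63046/1.1563 = 0.54524
x = ρ cos φ = 1.53613 × cos(313.17°) = 1.05096
y = ρ sin φ = 1.53613 × sin(313.17°) = -1.12034

1.051 -1.120 0.545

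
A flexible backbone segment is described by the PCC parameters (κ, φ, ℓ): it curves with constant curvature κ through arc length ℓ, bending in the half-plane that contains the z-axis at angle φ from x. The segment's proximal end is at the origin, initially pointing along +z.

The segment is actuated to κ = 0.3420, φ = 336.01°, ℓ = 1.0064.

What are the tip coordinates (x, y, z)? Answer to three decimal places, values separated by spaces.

0.157 -0.070 0.987

θ = κ·ℓ = 0.3420 × 1.0064 = 0.34419 rad
ρ = (1 − cos θ)/κ = (1 − 0.94135)/0.3420 = 0.17149
z = sin θ / κ = 0.33743/0.3420 = 0.98665
x = ρ cos φ = 0.17149 × cos(336.01°) = 0.15668
y = ρ sin φ = 0.17149 × sin(336.01°) = -0.06973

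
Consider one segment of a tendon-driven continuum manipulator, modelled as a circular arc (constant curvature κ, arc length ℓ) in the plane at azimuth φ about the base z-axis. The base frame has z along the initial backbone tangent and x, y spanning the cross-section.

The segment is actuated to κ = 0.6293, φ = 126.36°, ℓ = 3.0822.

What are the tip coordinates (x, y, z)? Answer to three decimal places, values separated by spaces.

θ = κ·ℓ = 0.6293 × 3.0822 = 1.93963 rad
ρ = (1 − cos θ)/κ = (1 − -0.36053)/0.6293 = 2.16197
z = sin θ / κ = 0.93275/0.6293 = 1.48220
x = ρ cos φ = 2.16197 × cos(126.36°) = -1.28174
y = ρ sin φ = 2.16197 × sin(126.36°) = 1.74105

-1.282 1.741 1.482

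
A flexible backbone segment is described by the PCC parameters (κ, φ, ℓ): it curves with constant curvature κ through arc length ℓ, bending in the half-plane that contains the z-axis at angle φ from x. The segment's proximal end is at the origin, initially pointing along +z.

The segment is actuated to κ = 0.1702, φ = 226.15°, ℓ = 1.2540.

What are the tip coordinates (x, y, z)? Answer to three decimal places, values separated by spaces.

θ = κ·ℓ = 0.1702 × 1.2540 = 0.21343 rad
ρ = (1 − cos θ)/κ = (1 − 0.97731)/0.1702 = 0.13331
z = sin θ / κ = 0.21181/0.1702 = 1.24450
x = ρ cos φ = 0.13331 × cos(226.15°) = -0.09236
y = ρ sin φ = 0.13331 × sin(226.15°) = -0.09614

-0.092 -0.096 1.245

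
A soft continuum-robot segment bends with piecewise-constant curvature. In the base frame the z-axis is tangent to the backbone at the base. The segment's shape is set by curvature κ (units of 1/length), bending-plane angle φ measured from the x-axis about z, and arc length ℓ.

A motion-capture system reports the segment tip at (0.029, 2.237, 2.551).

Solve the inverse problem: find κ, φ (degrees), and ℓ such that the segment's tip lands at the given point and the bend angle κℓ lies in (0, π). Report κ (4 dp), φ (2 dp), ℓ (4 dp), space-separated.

0.3886 89.26 3.7049

ρ = √(x²+y²) = √(0.029² + 2.237²) = 2.23719
φ = atan2(y, x) mod 360° = atan2(2.237, 0.029) = 89.2573°
|p|² = ρ² + z² = 2.23719² + 2.551² = 11.51261
κ = 2ρ / |p|² = 2×2.23719 / 11.51261 = 0.38865
θ = 2·atan2(ρ, z) = 2·atan2(2.23719, 2.551) = 1.43991 rad
ℓ = θ/κ = 1.43991/0.38865 = 3.70489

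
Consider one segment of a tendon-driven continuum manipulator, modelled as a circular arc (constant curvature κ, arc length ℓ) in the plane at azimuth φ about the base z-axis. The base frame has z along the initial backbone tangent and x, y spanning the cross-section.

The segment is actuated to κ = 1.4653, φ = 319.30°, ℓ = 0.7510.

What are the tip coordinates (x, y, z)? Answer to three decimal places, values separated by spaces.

0.283 -0.243 0.608

θ = κ·ℓ = 1.4653 × 0.7510 = 1.10044 rad
ρ = (1 − cos θ)/κ = (1 − 0.45320)/1.4653 = 0.37316
z = sin θ / κ = 0.89141/1.4653 = 0.60834
x = ρ cos φ = 0.37316 × cos(319.30°) = 0.28291
y = ρ sin φ = 0.37316 × sin(319.30°) = -0.24334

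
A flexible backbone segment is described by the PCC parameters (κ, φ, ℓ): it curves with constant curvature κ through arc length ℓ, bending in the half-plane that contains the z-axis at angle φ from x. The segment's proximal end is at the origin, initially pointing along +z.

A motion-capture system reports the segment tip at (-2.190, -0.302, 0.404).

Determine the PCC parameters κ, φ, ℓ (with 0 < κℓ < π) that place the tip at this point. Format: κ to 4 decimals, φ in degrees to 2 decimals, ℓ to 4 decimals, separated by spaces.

ρ = √(x²+y²) = √(-2.190² + -0.302²) = 2.21072
φ = atan2(y, x) mod 360° = atan2(-0.302, -2.190) = 187.8515°
|p|² = ρ² + z² = 2.21072² + 0.404² = 5.05052
κ = 2ρ / |p|² = 2×2.21072 / 5.05052 = 0.87544
θ = 2·atan2(ρ, z) = 2·atan2(2.21072, 0.404) = 2.78009 rad
ℓ = θ/κ = 2.78009/0.87544 = 3.17563

0.8754 187.85 3.1756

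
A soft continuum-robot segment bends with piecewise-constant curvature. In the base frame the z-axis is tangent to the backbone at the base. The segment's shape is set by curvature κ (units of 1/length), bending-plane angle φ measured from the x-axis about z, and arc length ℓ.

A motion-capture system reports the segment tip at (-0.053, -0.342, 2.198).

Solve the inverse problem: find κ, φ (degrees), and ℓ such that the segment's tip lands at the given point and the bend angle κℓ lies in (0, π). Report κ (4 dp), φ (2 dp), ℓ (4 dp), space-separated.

ρ = √(x²+y²) = √(-0.053² + -0.342²) = 0.34608
φ = atan2(y, x) mod 360° = atan2(-0.342, -0.053) = 261.1909°
|p|² = ρ² + z² = 0.34608² + 2.198² = 4.95098
κ = 2ρ / |p|² = 2×0.34608 / 4.95098 = 0.13980
θ = 2·atan2(ρ, z) = 2·atan2(0.34608, 2.198) = 0.31234 rad
ℓ = θ/κ = 0.31234/0.13980 = 2.23415

0.1398 261.19 2.2341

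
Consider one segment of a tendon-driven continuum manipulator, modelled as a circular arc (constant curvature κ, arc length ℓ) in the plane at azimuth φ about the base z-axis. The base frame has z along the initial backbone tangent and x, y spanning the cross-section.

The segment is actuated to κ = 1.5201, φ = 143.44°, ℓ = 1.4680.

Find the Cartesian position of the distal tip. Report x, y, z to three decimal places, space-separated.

-0.853 0.632 0.519

θ = κ·ℓ = 1.5201 × 1.4680 = 2.23151 rad
ρ = (1 − cos θ)/κ = (1 − -0.61368)/1.5201 = 1.06156
z = sin θ / κ = 0.78956/1.5201 = 0.51941
x = ρ cos φ = 1.06156 × cos(143.44°) = -0.85268
y = ρ sin φ = 1.06156 × sin(143.44°) = 0.63233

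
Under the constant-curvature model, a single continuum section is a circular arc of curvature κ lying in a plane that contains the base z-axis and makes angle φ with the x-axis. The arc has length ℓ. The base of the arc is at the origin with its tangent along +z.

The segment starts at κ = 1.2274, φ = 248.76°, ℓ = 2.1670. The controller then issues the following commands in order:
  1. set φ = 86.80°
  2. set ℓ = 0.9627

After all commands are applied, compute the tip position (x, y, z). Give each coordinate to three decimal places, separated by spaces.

0.028 0.505 0.754

initial: κ=1.2274, φ=248.76°, ℓ=2.1670
cmd 1: set φ=86.80° → (κ,φ,ℓ)=(1.2274,86.80°,2.1670) → tip=(0.0858,1.5343,0.3775)
cmd 2: set ℓ=0.9627 → (κ,φ,ℓ)=(1.2274,86.80°,0.9627) → tip=(0.0282,0.5048,0.7538)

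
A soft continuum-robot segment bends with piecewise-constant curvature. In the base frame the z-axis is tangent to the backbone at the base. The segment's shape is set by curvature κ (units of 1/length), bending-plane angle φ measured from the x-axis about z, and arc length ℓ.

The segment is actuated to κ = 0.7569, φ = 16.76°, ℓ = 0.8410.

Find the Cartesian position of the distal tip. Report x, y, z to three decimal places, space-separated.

θ = κ·ℓ = 0.7569 × 0.8410 = 0.63655 rad
ρ = (1 − cos θ)/κ = (1 − 0.80415)/0.7569 = 0.25875
z = sin θ / κ = 0.59443/0.7569 = 0.78534
x = ρ cos φ = 0.25875 × cos(16.76°) = 0.24776
y = ρ sin φ = 0.25875 × sin(16.76°) = 0.07461

0.248 0.075 0.785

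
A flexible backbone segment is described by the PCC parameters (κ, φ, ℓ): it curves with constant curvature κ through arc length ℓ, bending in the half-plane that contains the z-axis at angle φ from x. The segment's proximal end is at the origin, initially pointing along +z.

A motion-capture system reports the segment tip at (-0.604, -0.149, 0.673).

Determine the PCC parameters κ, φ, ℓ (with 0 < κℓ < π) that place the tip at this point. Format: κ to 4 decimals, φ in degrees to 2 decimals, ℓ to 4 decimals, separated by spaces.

ρ = √(x²+y²) = √(-0.604² + -0.149²) = 0.62211
φ = atan2(y, x) mod 360° = atan2(-0.149, -0.604) = 193.8575°
|p|² = ρ² + z² = 0.62211² + 0.673² = 0.83995
κ = 2ρ / |p|² = 2×0.62211 / 0.83995 = 1.48130
θ = 2·atan2(ρ, z) = 2·atan2(0.62211, 0.673) = 1.49224 rad
ℓ = θ/κ = 1.49224/1.48130 = 1.00739

1.4813 193.86 1.0074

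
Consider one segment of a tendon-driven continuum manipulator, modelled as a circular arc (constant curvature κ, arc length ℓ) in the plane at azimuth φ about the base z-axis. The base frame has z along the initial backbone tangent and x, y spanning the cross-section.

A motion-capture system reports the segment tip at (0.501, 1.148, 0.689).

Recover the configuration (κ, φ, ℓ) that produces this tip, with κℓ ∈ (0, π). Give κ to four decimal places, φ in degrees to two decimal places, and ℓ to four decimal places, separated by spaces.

ρ = √(x²+y²) = √(0.501² + 1.148²) = 1.25256
φ = atan2(y, x) mod 360° = atan2(1.148, 0.501) = 66.4230°
|p|² = ρ² + z² = 1.25256² + 0.689² = 2.04363
κ = 2ρ / |p|² = 2×1.25256 / 2.04363 = 1.22582
θ = 2·atan2(ρ, z) = 2·atan2(1.25256, 0.689) = 2.13579 rad
ℓ = θ/κ = 2.13579/1.22582 = 1.74234

1.2258 66.42 1.7423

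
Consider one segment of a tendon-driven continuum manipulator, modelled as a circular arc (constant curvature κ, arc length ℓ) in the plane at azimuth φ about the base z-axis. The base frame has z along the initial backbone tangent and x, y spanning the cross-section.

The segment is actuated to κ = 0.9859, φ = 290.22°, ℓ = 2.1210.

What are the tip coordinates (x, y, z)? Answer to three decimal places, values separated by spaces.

θ = κ·ℓ = 0.9859 × 2.1210 = 2.09109 rad
ρ = (1 − cos θ)/κ = (1 − -0.49714)/0.9859 = 1.51855
z = sin θ / κ = 0.86767/0.9859 = 0.88008
x = ρ cos φ = 1.51855 × cos(290.22°) = 0.52485
y = ρ sin φ = 1.51855 × sin(290.22°) = -1.42497

0.525 -1.425 0.880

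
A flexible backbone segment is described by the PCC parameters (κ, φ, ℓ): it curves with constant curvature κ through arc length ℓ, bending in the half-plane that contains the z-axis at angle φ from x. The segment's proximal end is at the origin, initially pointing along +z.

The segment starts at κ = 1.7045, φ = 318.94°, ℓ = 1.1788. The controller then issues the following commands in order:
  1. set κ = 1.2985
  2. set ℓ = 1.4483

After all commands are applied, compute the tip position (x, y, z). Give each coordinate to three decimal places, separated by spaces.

initial: κ=1.7045, φ=318.94°, ℓ=1.1788
cmd 1: set κ=1.2985 → (κ,φ,ℓ)=(1.2985,318.94°,1.1788) → tip=(0.5574,-0.4856,0.7695)
cmd 2: set ℓ=1.4483 → (κ,φ,ℓ)=(1.2985,318.94°,1.4483) → tip=(0.7577,-0.6601,0.7335)

0.758 -0.660 0.733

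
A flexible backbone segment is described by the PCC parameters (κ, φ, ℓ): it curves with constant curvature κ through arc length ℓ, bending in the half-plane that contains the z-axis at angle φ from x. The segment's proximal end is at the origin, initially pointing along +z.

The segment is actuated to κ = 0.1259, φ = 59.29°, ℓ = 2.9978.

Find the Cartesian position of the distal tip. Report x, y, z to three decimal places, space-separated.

0.285 0.481 2.927

θ = κ·ℓ = 0.1259 × 2.9978 = 0.37742 rad
ρ = (1 − cos θ)/κ = (1 − 0.92962)/0.1259 = 0.55904
z = sin θ / κ = 0.36853/0.1259 = 2.92713
x = ρ cos φ = 0.55904 × cos(59.29°) = 0.28550
y = ρ sin φ = 0.55904 × sin(59.29°) = 0.48064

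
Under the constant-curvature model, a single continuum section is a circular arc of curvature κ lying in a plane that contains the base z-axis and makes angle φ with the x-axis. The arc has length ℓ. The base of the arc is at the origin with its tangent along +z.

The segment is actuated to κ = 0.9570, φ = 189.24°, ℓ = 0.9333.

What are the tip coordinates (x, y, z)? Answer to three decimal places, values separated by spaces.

θ = κ·ℓ = 0.9570 × 0.9333 = 0.89317 rad
ρ = (1 − cos θ)/κ = (1 − 0.62695)/0.9570 = 0.38982
z = sin θ / κ = 0.77906/0.9570 = 0.81407
x = ρ cos φ = 0.38982 × cos(189.24°) = -0.38476
y = ρ sin φ = 0.38982 × sin(189.24°) = -0.06259

-0.385 -0.063 0.814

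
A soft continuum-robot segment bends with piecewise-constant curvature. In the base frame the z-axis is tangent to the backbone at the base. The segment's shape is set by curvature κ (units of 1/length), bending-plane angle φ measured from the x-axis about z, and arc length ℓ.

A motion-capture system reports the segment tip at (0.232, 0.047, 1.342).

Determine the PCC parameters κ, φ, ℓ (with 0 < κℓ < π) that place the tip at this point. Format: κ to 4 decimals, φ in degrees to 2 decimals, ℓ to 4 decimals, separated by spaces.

ρ = √(x²+y²) = √(0.232² + 0.047²) = 0.23671
φ = atan2(y, x) mod 360° = atan2(0.047, 0.232) = 11.4523°
|p|² = ρ² + z² = 0.23671² + 1.342² = 1.85700
κ = 2ρ / |p|² = 2×0.23671 / 1.85700 = 0.25494
θ = 2·atan2(ρ, z) = 2·atan2(0.23671, 1.342) = 0.34918 rad
ℓ = θ/κ = 0.34918/0.25494 = 1.36966

0.2549 11.45 1.3697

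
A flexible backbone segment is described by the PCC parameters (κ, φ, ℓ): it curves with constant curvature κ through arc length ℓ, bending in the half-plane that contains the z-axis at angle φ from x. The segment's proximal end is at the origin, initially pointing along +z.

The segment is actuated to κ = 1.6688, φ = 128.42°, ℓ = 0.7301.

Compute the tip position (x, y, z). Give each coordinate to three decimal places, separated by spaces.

θ = κ·ℓ = 1.6688 × 0.7301 = 1.21839 rad
ρ = (1 − cos θ)/κ = (1 − 0.34516)/1.6688 = 0.39240
z = sin θ / κ = 0.93855/1.6688 = 0.56241
x = ρ cos φ = 0.39240 × cos(128.42°) = -0.24385
y = ρ sin φ = 0.39240 × sin(128.42°) = 0.30744

-0.244 0.307 0.562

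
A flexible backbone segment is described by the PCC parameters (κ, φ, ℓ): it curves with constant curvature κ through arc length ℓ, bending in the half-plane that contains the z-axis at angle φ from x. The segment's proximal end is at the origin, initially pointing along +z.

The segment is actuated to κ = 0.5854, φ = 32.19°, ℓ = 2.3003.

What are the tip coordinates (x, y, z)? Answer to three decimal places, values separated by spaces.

θ = κ·ℓ = 0.5854 × 2.3003 = 1.34660 rad
ρ = (1 − cos θ)/κ = (1 − 0.22233)/0.5854 = 1.32845
z = sin θ / κ = 0.97497/0.5854 = 1.66548
x = ρ cos φ = 1.32845 × cos(32.19°) = 1.12425
y = ρ sin φ = 1.32845 × sin(32.19°) = 0.70770

1.124 0.708 1.665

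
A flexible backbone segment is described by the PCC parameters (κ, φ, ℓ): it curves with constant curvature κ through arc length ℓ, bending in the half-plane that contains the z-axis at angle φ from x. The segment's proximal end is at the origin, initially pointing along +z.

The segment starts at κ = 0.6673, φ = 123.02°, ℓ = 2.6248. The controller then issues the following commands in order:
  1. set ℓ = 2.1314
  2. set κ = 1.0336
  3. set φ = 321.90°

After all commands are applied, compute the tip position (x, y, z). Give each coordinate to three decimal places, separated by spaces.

initial: κ=0.6673, φ=123.02°, ℓ=2.6248
cmd 1: set ℓ=2.1314 → (κ,φ,ℓ)=(0.6673,123.02°,2.1314) → tip=(-0.6958,1.0706,1.4821)
cmd 2: set κ=1.0336 → (κ,φ,ℓ)=(1.0336,123.02°,2.1314) → tip=(-0.8388,1.2906,0.7805)
cmd 3: set φ=321.90° → (κ,φ,ℓ)=(1.0336,321.90°,2.1314) → tip=(1.2113,-0.9498,0.7805)

1.211 -0.950 0.780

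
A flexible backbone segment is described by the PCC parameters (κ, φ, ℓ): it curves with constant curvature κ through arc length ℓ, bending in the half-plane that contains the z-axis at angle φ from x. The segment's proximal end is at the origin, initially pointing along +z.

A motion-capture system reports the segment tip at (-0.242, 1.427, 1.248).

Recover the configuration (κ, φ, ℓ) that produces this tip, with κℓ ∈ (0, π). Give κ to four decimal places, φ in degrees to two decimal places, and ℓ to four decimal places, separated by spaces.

0.7926 99.63 2.1682

ρ = √(x²+y²) = √(-0.242² + 1.427²) = 1.44737
φ = atan2(y, x) mod 360° = atan2(1.427, -0.242) = 99.6250°
|p|² = ρ² + z² = 1.44737² + 1.248² = 3.65240
κ = 2ρ / |p|² = 2×1.44737 / 3.65240 = 0.79256
θ = 2·atan2(ρ, z) = 2·atan2(1.44737, 1.248) = 1.71847 rad
ℓ = θ/κ = 1.71847/0.79256 = 2.16824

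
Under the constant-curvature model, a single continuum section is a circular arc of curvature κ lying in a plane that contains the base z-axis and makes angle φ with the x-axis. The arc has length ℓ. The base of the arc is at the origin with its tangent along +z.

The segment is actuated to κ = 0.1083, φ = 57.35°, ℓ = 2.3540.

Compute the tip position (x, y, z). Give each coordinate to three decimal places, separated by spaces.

θ = κ·ℓ = 0.1083 × 2.3540 = 0.25494 rad
ρ = (1 − cos θ)/κ = (1 − 0.96768)/0.1083 = 0.29844
z = sin θ / κ = 0.25219/0.1083 = 2.32858
x = ρ cos φ = 0.29844 × cos(57.35°) = 0.16101
y = ρ sin φ = 0.29844 × sin(57.35°) = 0.25128

0.161 0.251 2.329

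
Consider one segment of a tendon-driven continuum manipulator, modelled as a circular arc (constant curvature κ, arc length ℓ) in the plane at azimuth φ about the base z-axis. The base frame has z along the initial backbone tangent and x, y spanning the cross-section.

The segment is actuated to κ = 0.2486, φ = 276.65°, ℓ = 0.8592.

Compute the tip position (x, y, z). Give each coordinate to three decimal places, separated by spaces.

0.011 -0.091 0.853

θ = κ·ℓ = 0.2486 × 0.8592 = 0.21360 rad
ρ = (1 − cos θ)/κ = (1 − 0.97727)/0.2486 = 0.09141
z = sin θ / κ = 0.21198/0.2486 = 0.85268
x = ρ cos φ = 0.09141 × cos(276.65°) = 0.01059
y = ρ sin φ = 0.09141 × sin(276.65°) = -0.09080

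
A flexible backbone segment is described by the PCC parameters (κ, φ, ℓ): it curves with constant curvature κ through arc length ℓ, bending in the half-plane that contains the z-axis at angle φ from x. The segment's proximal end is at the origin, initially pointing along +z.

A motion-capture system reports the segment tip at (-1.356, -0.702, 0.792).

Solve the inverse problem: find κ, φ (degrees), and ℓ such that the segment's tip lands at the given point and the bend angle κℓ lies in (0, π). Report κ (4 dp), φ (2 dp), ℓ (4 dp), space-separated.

ρ = √(x²+y²) = √(-1.356² + -0.702²) = 1.52694
φ = atan2(y, x) mod 360° = atan2(-0.702, -1.356) = 207.3706°
|p|² = ρ² + z² = 1.52694² + 0.792² = 2.95880
κ = 2ρ / |p|² = 2×1.52694 / 2.95880 = 1.03213
θ = 2·atan2(ρ, z) = 2·atan2(1.52694, 0.792) = 2.18463 rad
ℓ = θ/κ = 2.18463/1.03213 = 2.11661

1.0321 207.37 2.1166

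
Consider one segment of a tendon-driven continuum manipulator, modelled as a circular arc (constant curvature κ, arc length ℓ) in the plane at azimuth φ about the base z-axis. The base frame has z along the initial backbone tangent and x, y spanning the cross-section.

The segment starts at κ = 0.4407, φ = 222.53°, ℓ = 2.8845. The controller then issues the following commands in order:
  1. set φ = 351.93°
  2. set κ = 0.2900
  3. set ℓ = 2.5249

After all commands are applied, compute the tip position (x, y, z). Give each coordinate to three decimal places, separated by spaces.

initial: κ=0.4407, φ=222.53°, ℓ=2.8845
cmd 1: set φ=351.93° → (κ,φ,ℓ)=(0.4407,351.93°,2.8845) → tip=(1.5836,-0.2245,2.1680)
cmd 2: set κ=0.2900 → (κ,φ,ℓ)=(0.2900,351.93°,2.8845) → tip=(1.1265,-0.1597,2.5597)
cmd 3: set ℓ=2.5249 → (κ,φ,ℓ)=(0.2900,351.93°,2.5249) → tip=(0.8751,-0.1241,2.3053)

0.875 -0.124 2.305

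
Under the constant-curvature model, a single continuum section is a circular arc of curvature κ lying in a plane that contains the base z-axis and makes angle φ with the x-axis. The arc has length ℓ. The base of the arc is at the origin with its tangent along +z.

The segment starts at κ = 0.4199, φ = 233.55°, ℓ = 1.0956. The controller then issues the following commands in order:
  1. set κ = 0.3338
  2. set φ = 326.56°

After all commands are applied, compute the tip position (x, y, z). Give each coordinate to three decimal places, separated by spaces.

0.165 -0.109 1.071

initial: κ=0.4199, φ=233.55°, ℓ=1.0956
cmd 1: set κ=0.3338 → (κ,φ,ℓ)=(0.3338,233.55°,1.0956) → tip=(-0.1177,-0.1594,1.0713)
cmd 2: set φ=326.56° → (κ,φ,ℓ)=(0.3338,326.56°,1.0956) → tip=(0.1653,-0.1092,1.0713)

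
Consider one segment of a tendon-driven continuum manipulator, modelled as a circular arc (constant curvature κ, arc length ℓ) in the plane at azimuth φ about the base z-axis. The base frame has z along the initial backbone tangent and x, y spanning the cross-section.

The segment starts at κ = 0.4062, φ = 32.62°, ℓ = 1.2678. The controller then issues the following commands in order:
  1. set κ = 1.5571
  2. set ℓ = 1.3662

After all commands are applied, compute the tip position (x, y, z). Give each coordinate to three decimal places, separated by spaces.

0.827 0.529 0.545

initial: κ=0.4062, φ=32.62°, ℓ=1.2678
cmd 1: set κ=1.5571 → (κ,φ,ℓ)=(1.5571,32.62°,1.2678) → tip=(0.7532,0.4821,0.5907)
cmd 2: set ℓ=1.3662 → (κ,φ,ℓ)=(1.5571,32.62°,1.3662) → tip=(0.8266,0.5291,0.5453)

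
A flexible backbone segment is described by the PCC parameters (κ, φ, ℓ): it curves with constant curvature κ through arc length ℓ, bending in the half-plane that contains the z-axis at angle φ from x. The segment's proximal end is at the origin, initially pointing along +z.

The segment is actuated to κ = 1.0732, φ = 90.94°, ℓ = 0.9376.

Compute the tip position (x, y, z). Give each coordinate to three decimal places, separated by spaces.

θ = κ·ℓ = 1.0732 × 0.9376 = 1.00623 rad
ρ = (1 − cos θ)/κ = (1 − 0.53505)/1.0732 = 0.43324
z = sin θ / κ = 0.84482/1.0732 = 0.78720
x = ρ cos φ = 0.43324 × cos(90.94°) = -0.00711
y = ρ sin φ = 0.43324 × sin(90.94°) = 0.43318

-0.007 0.433 0.787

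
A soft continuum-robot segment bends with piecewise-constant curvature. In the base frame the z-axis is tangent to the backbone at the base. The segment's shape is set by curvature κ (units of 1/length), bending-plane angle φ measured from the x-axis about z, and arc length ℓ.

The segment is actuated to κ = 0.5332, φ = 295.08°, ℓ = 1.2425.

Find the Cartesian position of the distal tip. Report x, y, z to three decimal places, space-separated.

θ = κ·ℓ = 0.5332 × 1.2425 = 0.66250 rad
ρ = (1 − cos θ)/κ = (1 − 0.78846)/0.5332 = 0.39674
z = sin θ / κ = 0.61509/0.5332 = 1.15358
x = ρ cos φ = 0.39674 × cos(295.08°) = 0.16817
y = ρ sin φ = 0.39674 × sin(295.08°) = -0.35934

0.168 -0.359 1.154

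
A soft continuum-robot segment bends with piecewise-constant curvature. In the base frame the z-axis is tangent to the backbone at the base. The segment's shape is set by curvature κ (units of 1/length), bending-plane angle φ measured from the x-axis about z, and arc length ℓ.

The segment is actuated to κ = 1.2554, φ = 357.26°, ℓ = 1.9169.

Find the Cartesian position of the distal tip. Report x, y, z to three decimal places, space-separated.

1.386 -0.066 0.534

θ = κ·ℓ = 1.2554 × 1.9169 = 2.40648 rad
ρ = (1 − cos θ)/κ = (1 − -0.74175)/1.2554 = 1.38741
z = sin θ / κ = 0.67067/1.2554 = 0.53423
x = ρ cos φ = 1.38741 × cos(357.26°) = 1.38582
y = ρ sin φ = 1.38741 × sin(357.26°) = -0.06632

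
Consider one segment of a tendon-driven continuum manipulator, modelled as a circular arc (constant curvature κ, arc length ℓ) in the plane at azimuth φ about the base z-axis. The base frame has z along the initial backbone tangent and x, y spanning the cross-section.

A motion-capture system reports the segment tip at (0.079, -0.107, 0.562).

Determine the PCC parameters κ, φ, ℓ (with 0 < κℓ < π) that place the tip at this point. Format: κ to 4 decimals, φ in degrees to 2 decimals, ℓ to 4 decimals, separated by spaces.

ρ = √(x²+y²) = √(0.079² + -0.107²) = 0.13300
φ = atan2(y, x) mod 360° = atan2(-0.107, 0.079) = 306.4391°
|p|² = ρ² + z² = 0.13300² + 0.562² = 0.33353
κ = 2ρ / |p|² = 2×0.13300 / 0.33353 = 0.79754
θ = 2·atan2(ρ, z) = 2·atan2(0.13300, 0.562) = 0.46477 rad
ℓ = θ/κ = 0.46477/0.79754 = 0.58275

0.7975 306.44 0.5828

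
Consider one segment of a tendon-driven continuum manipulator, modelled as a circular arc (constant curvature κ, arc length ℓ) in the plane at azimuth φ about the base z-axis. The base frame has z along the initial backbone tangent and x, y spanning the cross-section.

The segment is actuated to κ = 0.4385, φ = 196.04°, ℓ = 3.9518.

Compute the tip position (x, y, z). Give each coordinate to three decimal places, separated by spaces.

-2.545 -0.732 2.251

θ = κ·ℓ = 0.4385 × 3.9518 = 1.73286 rad
ρ = (1 − cos θ)/κ = (1 − -0.16136)/0.4385 = 2.64848
z = sin θ / κ = 0.98690/0.4385 = 2.25062
x = ρ cos φ = 2.64848 × cos(196.04°) = -2.54537
y = ρ sin φ = 2.64848 × sin(196.04°) = -0.73180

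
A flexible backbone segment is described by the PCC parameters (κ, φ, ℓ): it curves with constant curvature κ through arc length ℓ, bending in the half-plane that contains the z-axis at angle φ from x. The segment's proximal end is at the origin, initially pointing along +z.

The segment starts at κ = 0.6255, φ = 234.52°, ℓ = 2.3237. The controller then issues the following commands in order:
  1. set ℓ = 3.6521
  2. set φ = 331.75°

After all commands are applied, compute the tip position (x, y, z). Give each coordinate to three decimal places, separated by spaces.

2.330 -1.252 1.209

initial: κ=0.6255, φ=234.52°, ℓ=2.3237
cmd 1: set ℓ=3.6521 → (κ,φ,ℓ)=(0.6255,234.52°,3.6521) → tip=(-1.5353,-2.1540,1.2087)
cmd 2: set φ=331.75° → (κ,φ,ℓ)=(0.6255,331.75°,3.6521) → tip=(2.3301,-1.2520,1.2087)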